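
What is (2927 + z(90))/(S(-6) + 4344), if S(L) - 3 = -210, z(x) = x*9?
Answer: 3737/4137 ≈ 0.90331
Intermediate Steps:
z(x) = 9*x
S(L) = -207 (S(L) = 3 - 210 = -207)
(2927 + z(90))/(S(-6) + 4344) = (2927 + 9*90)/(-207 + 4344) = (2927 + 810)/4137 = 3737*(1/4137) = 3737/4137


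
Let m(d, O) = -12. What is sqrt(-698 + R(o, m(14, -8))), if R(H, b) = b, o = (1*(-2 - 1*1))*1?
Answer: I*sqrt(710) ≈ 26.646*I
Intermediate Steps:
o = -3 (o = (1*(-2 - 1))*1 = (1*(-3))*1 = -3*1 = -3)
sqrt(-698 + R(o, m(14, -8))) = sqrt(-698 - 12) = sqrt(-710) = I*sqrt(710)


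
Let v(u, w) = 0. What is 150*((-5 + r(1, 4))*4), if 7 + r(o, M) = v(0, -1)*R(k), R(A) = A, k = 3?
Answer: -7200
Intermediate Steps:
r(o, M) = -7 (r(o, M) = -7 + 0*3 = -7 + 0 = -7)
150*((-5 + r(1, 4))*4) = 150*((-5 - 7)*4) = 150*(-12*4) = 150*(-48) = -7200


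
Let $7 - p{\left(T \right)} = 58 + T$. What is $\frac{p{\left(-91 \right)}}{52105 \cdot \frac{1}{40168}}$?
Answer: $\frac{321344}{10421} \approx 30.836$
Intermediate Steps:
$p{\left(T \right)} = -51 - T$ ($p{\left(T \right)} = 7 - \left(58 + T\right) = -51 - T$)
$\frac{p{\left(-91 \right)}}{52105 \cdot \frac{1}{40168}} = \frac{-51 - -91}{52105 \cdot \frac{1}{40168}} = \frac{-51 + 91}{52105 \cdot \frac{1}{40168}} = \frac{40}{\frac{52105}{40168}} = 40 \cdot \frac{40168}{52105} = \frac{321344}{10421}$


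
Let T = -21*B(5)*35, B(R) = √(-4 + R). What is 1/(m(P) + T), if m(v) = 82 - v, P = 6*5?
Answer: -1/683 ≈ -0.0014641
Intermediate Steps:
P = 30
T = -735 (T = -21*√(-4 + 5)*35 = -21*√1*35 = -21*1*35 = -21*35 = -735)
1/(m(P) + T) = 1/((82 - 1*30) - 735) = 1/((82 - 30) - 735) = 1/(52 - 735) = 1/(-683) = -1/683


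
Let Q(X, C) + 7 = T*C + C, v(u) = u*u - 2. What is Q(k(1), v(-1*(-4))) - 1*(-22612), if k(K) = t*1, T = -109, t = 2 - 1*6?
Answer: 21093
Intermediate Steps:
t = -4 (t = 2 - 6 = -4)
v(u) = -2 + u² (v(u) = u² - 2 = -2 + u²)
k(K) = -4 (k(K) = -4*1 = -4)
Q(X, C) = -7 - 108*C (Q(X, C) = -7 + (-109*C + C) = -7 - 108*C)
Q(k(1), v(-1*(-4))) - 1*(-22612) = (-7 - 108*(-2 + (-1*(-4))²)) - 1*(-22612) = (-7 - 108*(-2 + 4²)) + 22612 = (-7 - 108*(-2 + 16)) + 22612 = (-7 - 108*14) + 22612 = (-7 - 1512) + 22612 = -1519 + 22612 = 21093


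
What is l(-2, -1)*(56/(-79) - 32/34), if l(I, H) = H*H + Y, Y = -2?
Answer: 2216/1343 ≈ 1.6500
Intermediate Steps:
l(I, H) = -2 + H² (l(I, H) = H*H - 2 = H² - 2 = -2 + H²)
l(-2, -1)*(56/(-79) - 32/34) = (-2 + (-1)²)*(56/(-79) - 32/34) = (-2 + 1)*(56*(-1/79) - 32*1/34) = -(-56/79 - 16/17) = -1*(-2216/1343) = 2216/1343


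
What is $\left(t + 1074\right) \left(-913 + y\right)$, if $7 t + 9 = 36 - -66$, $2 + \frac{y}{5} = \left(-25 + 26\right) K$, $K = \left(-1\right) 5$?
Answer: $- \frac{7215228}{7} \approx -1.0307 \cdot 10^{6}$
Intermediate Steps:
$K = -5$
$y = -35$ ($y = -10 + 5 \left(-25 + 26\right) \left(-5\right) = -10 + 5 \cdot 1 \left(-5\right) = -10 + 5 \left(-5\right) = -10 - 25 = -35$)
$t = \frac{93}{7}$ ($t = - \frac{9}{7} + \frac{36 - -66}{7} = - \frac{9}{7} + \frac{36 + 66}{7} = - \frac{9}{7} + \frac{1}{7} \cdot 102 = - \frac{9}{7} + \frac{102}{7} = \frac{93}{7} \approx 13.286$)
$\left(t + 1074\right) \left(-913 + y\right) = \left(\frac{93}{7} + 1074\right) \left(-913 - 35\right) = \frac{7611}{7} \left(-948\right) = - \frac{7215228}{7}$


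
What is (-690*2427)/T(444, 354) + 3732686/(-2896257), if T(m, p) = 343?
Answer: -693062738744/141916593 ≈ -4883.6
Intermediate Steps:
(-690*2427)/T(444, 354) + 3732686/(-2896257) = -690*2427/343 + 3732686/(-2896257) = -1674630*1/343 + 3732686*(-1/2896257) = -1674630/343 - 3732686/2896257 = -693062738744/141916593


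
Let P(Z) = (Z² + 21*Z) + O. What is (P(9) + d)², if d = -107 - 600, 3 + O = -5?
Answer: 198025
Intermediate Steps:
O = -8 (O = -3 - 5 = -8)
P(Z) = -8 + Z² + 21*Z (P(Z) = (Z² + 21*Z) - 8 = -8 + Z² + 21*Z)
d = -707
(P(9) + d)² = ((-8 + 9² + 21*9) - 707)² = ((-8 + 81 + 189) - 707)² = (262 - 707)² = (-445)² = 198025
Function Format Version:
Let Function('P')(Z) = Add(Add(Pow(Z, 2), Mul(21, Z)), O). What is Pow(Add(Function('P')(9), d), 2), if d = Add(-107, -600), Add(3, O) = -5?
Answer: 198025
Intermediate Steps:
O = -8 (O = Add(-3, -5) = -8)
Function('P')(Z) = Add(-8, Pow(Z, 2), Mul(21, Z)) (Function('P')(Z) = Add(Add(Pow(Z, 2), Mul(21, Z)), -8) = Add(-8, Pow(Z, 2), Mul(21, Z)))
d = -707
Pow(Add(Function('P')(9), d), 2) = Pow(Add(Add(-8, Pow(9, 2), Mul(21, 9)), -707), 2) = Pow(Add(Add(-8, 81, 189), -707), 2) = Pow(Add(262, -707), 2) = Pow(-445, 2) = 198025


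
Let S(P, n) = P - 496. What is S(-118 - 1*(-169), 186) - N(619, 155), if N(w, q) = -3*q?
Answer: 20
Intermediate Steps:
S(P, n) = -496 + P
S(-118 - 1*(-169), 186) - N(619, 155) = (-496 + (-118 - 1*(-169))) - (-3)*155 = (-496 + (-118 + 169)) - 1*(-465) = (-496 + 51) + 465 = -445 + 465 = 20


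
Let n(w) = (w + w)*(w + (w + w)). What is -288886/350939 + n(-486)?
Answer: 497342039378/350939 ≈ 1.4172e+6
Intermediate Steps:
n(w) = 6*w² (n(w) = (2*w)*(w + 2*w) = (2*w)*(3*w) = 6*w²)
-288886/350939 + n(-486) = -288886/350939 + 6*(-486)² = -288886*1/350939 + 6*236196 = -288886/350939 + 1417176 = 497342039378/350939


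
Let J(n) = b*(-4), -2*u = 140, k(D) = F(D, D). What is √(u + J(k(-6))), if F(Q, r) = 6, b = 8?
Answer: I*√102 ≈ 10.1*I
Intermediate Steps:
k(D) = 6
u = -70 (u = -½*140 = -70)
J(n) = -32 (J(n) = 8*(-4) = -32)
√(u + J(k(-6))) = √(-70 - 32) = √(-102) = I*√102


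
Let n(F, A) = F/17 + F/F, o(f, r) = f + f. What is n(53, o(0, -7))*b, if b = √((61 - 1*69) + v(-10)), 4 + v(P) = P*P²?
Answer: 140*I*√253/17 ≈ 130.99*I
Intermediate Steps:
o(f, r) = 2*f
v(P) = -4 + P³ (v(P) = -4 + P*P² = -4 + P³)
n(F, A) = 1 + F/17 (n(F, A) = F*(1/17) + 1 = F/17 + 1 = 1 + F/17)
b = 2*I*√253 (b = √((61 - 1*69) + (-4 + (-10)³)) = √((61 - 69) + (-4 - 1000)) = √(-8 - 1004) = √(-1012) = 2*I*√253 ≈ 31.812*I)
n(53, o(0, -7))*b = (1 + (1/17)*53)*(2*I*√253) = (1 + 53/17)*(2*I*√253) = 70*(2*I*√253)/17 = 140*I*√253/17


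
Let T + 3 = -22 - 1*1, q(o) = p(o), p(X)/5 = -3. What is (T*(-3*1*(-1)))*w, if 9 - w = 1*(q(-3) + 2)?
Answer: -1716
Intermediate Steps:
p(X) = -15 (p(X) = 5*(-3) = -15)
q(o) = -15
w = 22 (w = 9 - (-15 + 2) = 9 - (-13) = 9 - 1*(-13) = 9 + 13 = 22)
T = -26 (T = -3 + (-22 - 1*1) = -3 + (-22 - 1) = -3 - 23 = -26)
(T*(-3*1*(-1)))*w = -26*(-3*1)*(-1)*22 = -(-78)*(-1)*22 = -26*3*22 = -78*22 = -1716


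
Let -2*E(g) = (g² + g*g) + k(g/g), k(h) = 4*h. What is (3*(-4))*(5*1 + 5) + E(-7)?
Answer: -171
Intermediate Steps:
E(g) = -2 - g² (E(g) = -((g² + g*g) + 4*(g/g))/2 = -((g² + g²) + 4*1)/2 = -(2*g² + 4)/2 = -(4 + 2*g²)/2 = -2 - g²)
(3*(-4))*(5*1 + 5) + E(-7) = (3*(-4))*(5*1 + 5) + (-2 - 1*(-7)²) = -12*(5 + 5) + (-2 - 1*49) = -12*10 + (-2 - 49) = -120 - 51 = -171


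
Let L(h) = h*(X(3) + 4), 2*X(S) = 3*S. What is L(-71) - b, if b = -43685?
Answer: 86163/2 ≈ 43082.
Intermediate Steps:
X(S) = 3*S/2 (X(S) = (3*S)/2 = 3*S/2)
L(h) = 17*h/2 (L(h) = h*((3/2)*3 + 4) = h*(9/2 + 4) = h*(17/2) = 17*h/2)
L(-71) - b = (17/2)*(-71) - 1*(-43685) = -1207/2 + 43685 = 86163/2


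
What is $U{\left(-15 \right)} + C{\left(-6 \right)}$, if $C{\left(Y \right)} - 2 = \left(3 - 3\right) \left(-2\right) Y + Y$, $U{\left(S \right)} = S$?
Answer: $-19$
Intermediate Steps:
$C{\left(Y \right)} = 2 + Y$ ($C{\left(Y \right)} = 2 + \left(\left(3 - 3\right) \left(-2\right) Y + Y\right) = 2 + \left(0 \left(-2\right) Y + Y\right) = 2 + \left(0 Y + Y\right) = 2 + \left(0 + Y\right) = 2 + Y$)
$U{\left(-15 \right)} + C{\left(-6 \right)} = -15 + \left(2 - 6\right) = -15 - 4 = -19$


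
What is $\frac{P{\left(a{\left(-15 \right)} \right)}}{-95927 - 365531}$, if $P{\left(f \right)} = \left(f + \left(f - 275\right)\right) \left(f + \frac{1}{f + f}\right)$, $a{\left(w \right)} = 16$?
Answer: $\frac{124659}{14766656} \approx 0.0084419$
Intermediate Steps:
$P{\left(f \right)} = \left(-275 + 2 f\right) \left(f + \frac{1}{2 f}\right)$ ($P{\left(f \right)} = \left(f + \left(-275 + f\right)\right) \left(f + \frac{1}{2 f}\right) = \left(-275 + 2 f\right) \left(f + \frac{1}{2 f}\right)$)
$\frac{P{\left(a{\left(-15 \right)} \right)}}{-95927 - 365531} = \frac{1 - 4400 + 2 \cdot 16^{2} - \frac{275}{2 \cdot 16}}{-95927 - 365531} = \frac{1 - 4400 + 2 \cdot 256 - \frac{275}{32}}{-95927 - 365531} = \frac{1 - 4400 + 512 - \frac{275}{32}}{-461458} = \left(- \frac{124659}{32}\right) \left(- \frac{1}{461458}\right) = \frac{124659}{14766656}$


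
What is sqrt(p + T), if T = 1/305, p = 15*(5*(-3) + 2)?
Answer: I*sqrt(18139570)/305 ≈ 13.964*I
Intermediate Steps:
p = -195 (p = 15*(-15 + 2) = 15*(-13) = -195)
T = 1/305 ≈ 0.0032787
sqrt(p + T) = sqrt(-195 + 1/305) = sqrt(-59474/305) = I*sqrt(18139570)/305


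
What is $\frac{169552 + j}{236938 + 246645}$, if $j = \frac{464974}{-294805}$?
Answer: $\frac{49984312386}{142562686315} \approx 0.35061$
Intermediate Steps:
$j = - \frac{464974}{294805}$ ($j = 464974 \left(- \frac{1}{294805}\right) = - \frac{464974}{294805} \approx -1.5772$)
$\frac{169552 + j}{236938 + 246645} = \frac{169552 - \frac{464974}{294805}}{236938 + 246645} = \frac{49984312386}{294805 \cdot 483583} = \frac{49984312386}{294805} \cdot \frac{1}{483583} = \frac{49984312386}{142562686315}$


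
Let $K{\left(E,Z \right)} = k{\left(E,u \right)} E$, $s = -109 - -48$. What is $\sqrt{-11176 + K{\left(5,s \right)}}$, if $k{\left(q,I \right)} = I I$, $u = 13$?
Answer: $i \sqrt{10331} \approx 101.64 i$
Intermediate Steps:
$s = -61$ ($s = -109 + 48 = -61$)
$k{\left(q,I \right)} = I^{2}$
$K{\left(E,Z \right)} = 169 E$ ($K{\left(E,Z \right)} = 13^{2} E = 169 E$)
$\sqrt{-11176 + K{\left(5,s \right)}} = \sqrt{-11176 + 169 \cdot 5} = \sqrt{-11176 + 845} = \sqrt{-10331} = i \sqrt{10331}$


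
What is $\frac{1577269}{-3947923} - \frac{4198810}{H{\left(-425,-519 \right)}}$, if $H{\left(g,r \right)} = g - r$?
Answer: $- \frac{8288363417458}{185552381} \approx -44669.0$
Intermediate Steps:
$\frac{1577269}{-3947923} - \frac{4198810}{H{\left(-425,-519 \right)}} = \frac{1577269}{-3947923} - \frac{4198810}{-425 - -519} = 1577269 \left(- \frac{1}{3947923}\right) - \frac{4198810}{-425 + 519} = - \frac{1577269}{3947923} - \frac{4198810}{94} = - \frac{1577269}{3947923} - \frac{2099405}{47} = - \frac{8288363417458}{185552381}$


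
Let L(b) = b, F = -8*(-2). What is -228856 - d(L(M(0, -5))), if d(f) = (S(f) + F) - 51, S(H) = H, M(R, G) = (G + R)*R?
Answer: -228821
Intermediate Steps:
F = 16
M(R, G) = R*(G + R)
d(f) = -35 + f (d(f) = (f + 16) - 51 = (16 + f) - 51 = -35 + f)
-228856 - d(L(M(0, -5))) = -228856 - (-35 + 0*(-5 + 0)) = -228856 - (-35 + 0*(-5)) = -228856 - (-35 + 0) = -228856 - 1*(-35) = -228856 + 35 = -228821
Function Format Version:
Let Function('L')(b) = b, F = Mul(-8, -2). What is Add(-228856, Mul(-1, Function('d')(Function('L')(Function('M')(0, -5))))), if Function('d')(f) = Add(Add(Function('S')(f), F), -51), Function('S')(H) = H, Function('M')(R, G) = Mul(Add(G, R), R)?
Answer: -228821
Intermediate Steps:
F = 16
Function('M')(R, G) = Mul(R, Add(G, R))
Function('d')(f) = Add(-35, f) (Function('d')(f) = Add(Add(f, 16), -51) = Add(Add(16, f), -51) = Add(-35, f))
Add(-228856, Mul(-1, Function('d')(Function('L')(Function('M')(0, -5))))) = Add(-228856, Mul(-1, Add(-35, Mul(0, Add(-5, 0))))) = Add(-228856, Mul(-1, Add(-35, Mul(0, -5)))) = Add(-228856, Mul(-1, Add(-35, 0))) = Add(-228856, Mul(-1, -35)) = Add(-228856, 35) = -228821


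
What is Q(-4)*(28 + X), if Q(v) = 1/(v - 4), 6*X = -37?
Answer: -131/48 ≈ -2.7292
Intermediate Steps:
X = -37/6 (X = (⅙)*(-37) = -37/6 ≈ -6.1667)
Q(v) = 1/(-4 + v)
Q(-4)*(28 + X) = (28 - 37/6)/(-4 - 4) = (131/6)/(-8) = -⅛*131/6 = -131/48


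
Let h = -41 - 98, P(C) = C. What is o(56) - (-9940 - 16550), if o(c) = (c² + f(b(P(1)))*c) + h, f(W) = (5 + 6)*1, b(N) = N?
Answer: 30103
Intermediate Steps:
f(W) = 11 (f(W) = 11*1 = 11)
h = -139
o(c) = -139 + c² + 11*c (o(c) = (c² + 11*c) - 139 = -139 + c² + 11*c)
o(56) - (-9940 - 16550) = (-139 + 56² + 11*56) - (-9940 - 16550) = (-139 + 3136 + 616) - 1*(-26490) = 3613 + 26490 = 30103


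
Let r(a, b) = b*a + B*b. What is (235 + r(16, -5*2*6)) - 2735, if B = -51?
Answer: -400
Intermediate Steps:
r(a, b) = -51*b + a*b (r(a, b) = b*a - 51*b = a*b - 51*b = -51*b + a*b)
(235 + r(16, -5*2*6)) - 2735 = (235 + (-5*2*6)*(-51 + 16)) - 2735 = (235 - 10*6*(-35)) - 2735 = (235 - 60*(-35)) - 2735 = (235 + 2100) - 2735 = 2335 - 2735 = -400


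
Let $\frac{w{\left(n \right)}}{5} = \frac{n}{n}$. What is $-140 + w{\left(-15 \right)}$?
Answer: $-135$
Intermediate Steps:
$w{\left(n \right)} = 5$ ($w{\left(n \right)} = 5 \frac{n}{n} = 5 \cdot 1 = 5$)
$-140 + w{\left(-15 \right)} = -140 + 5 = -135$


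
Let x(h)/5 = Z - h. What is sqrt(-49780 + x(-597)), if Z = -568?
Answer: 3*I*sqrt(5515) ≈ 222.79*I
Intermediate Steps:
x(h) = -2840 - 5*h (x(h) = 5*(-568 - h) = -2840 - 5*h)
sqrt(-49780 + x(-597)) = sqrt(-49780 + (-2840 - 5*(-597))) = sqrt(-49780 + (-2840 + 2985)) = sqrt(-49780 + 145) = sqrt(-49635) = 3*I*sqrt(5515)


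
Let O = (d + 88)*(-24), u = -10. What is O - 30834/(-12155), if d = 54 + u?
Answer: -38476206/12155 ≈ -3165.5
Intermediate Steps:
d = 44 (d = 54 - 10 = 44)
O = -3168 (O = (44 + 88)*(-24) = 132*(-24) = -3168)
O - 30834/(-12155) = -3168 - 30834/(-12155) = -3168 - 30834*(-1)/12155 = -3168 - 1*(-30834/12155) = -3168 + 30834/12155 = -38476206/12155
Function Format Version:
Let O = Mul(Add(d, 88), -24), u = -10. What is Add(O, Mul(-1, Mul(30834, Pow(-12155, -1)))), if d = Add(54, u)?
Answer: Rational(-38476206, 12155) ≈ -3165.5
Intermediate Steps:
d = 44 (d = Add(54, -10) = 44)
O = -3168 (O = Mul(Add(44, 88), -24) = Mul(132, -24) = -3168)
Add(O, Mul(-1, Mul(30834, Pow(-12155, -1)))) = Add(-3168, Mul(-1, Mul(30834, Pow(-12155, -1)))) = Add(-3168, Mul(-1, Mul(30834, Rational(-1, 12155)))) = Add(-3168, Mul(-1, Rational(-30834, 12155))) = Add(-3168, Rational(30834, 12155)) = Rational(-38476206, 12155)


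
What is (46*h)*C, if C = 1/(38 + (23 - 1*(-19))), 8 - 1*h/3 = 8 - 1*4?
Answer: 69/10 ≈ 6.9000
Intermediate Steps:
h = 12 (h = 24 - 3*(8 - 1*4) = 24 - 3*(8 - 4) = 24 - 3*4 = 24 - 12 = 12)
C = 1/80 (C = 1/(38 + (23 + 19)) = 1/(38 + 42) = 1/80 ≈ 0.012500)
(46*h)*C = (46*12)*(1/80) = 552*(1/80) = 69/10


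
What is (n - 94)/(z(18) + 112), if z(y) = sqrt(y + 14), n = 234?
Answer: 490/391 - 35*sqrt(2)/782 ≈ 1.1899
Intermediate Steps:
z(y) = sqrt(14 + y)
(n - 94)/(z(18) + 112) = (234 - 94)/(sqrt(14 + 18) + 112) = 140/(sqrt(32) + 112) = 140/(4*sqrt(2) + 112) = 140/(112 + 4*sqrt(2))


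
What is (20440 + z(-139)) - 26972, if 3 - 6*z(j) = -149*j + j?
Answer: -59761/6 ≈ -9960.2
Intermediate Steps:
z(j) = 1/2 + 74*j/3 (z(j) = 1/2 - (-149*j + j)/6 = 1/2 - (-74)*j/3 = 1/2 + 74*j/3)
(20440 + z(-139)) - 26972 = (20440 + (1/2 + (74/3)*(-139))) - 26972 = (20440 + (1/2 - 10286/3)) - 26972 = (20440 - 20569/6) - 26972 = 102071/6 - 26972 = -59761/6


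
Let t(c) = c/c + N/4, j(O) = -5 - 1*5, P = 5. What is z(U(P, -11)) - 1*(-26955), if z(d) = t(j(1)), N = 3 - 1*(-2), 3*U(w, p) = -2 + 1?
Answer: 107829/4 ≈ 26957.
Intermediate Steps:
U(w, p) = -⅓ (U(w, p) = (-2 + 1)/3 = (⅓)*(-1) = -⅓)
N = 5 (N = 3 + 2 = 5)
j(O) = -10 (j(O) = -5 - 5 = -10)
t(c) = 9/4 (t(c) = c/c + 5/4 = 1 + 5*(¼) = 1 + 5/4 = 9/4)
z(d) = 9/4
z(U(P, -11)) - 1*(-26955) = 9/4 - 1*(-26955) = 9/4 + 26955 = 107829/4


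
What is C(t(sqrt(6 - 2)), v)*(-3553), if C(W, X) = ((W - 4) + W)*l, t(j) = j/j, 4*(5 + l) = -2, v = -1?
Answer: -39083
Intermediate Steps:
l = -11/2 (l = -5 + (1/4)*(-2) = -5 - 1/2 = -11/2 ≈ -5.5000)
t(j) = 1
C(W, X) = 22 - 11*W (C(W, X) = ((W - 4) + W)*(-11/2) = ((-4 + W) + W)*(-11/2) = (-4 + 2*W)*(-11/2) = 22 - 11*W)
C(t(sqrt(6 - 2)), v)*(-3553) = (22 - 11*1)*(-3553) = (22 - 11)*(-3553) = 11*(-3553) = -39083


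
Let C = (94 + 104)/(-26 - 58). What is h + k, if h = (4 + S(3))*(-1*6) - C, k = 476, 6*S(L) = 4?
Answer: 6305/14 ≈ 450.36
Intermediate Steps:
S(L) = ⅔ (S(L) = (⅙)*4 = ⅔)
C = -33/14 (C = 198/(-84) = 198*(-1/84) = -33/14 ≈ -2.3571)
h = -359/14 (h = (4 + ⅔)*(-1*6) - 1*(-33/14) = (14/3)*(-6) + 33/14 = -28 + 33/14 = -359/14 ≈ -25.643)
h + k = -359/14 + 476 = 6305/14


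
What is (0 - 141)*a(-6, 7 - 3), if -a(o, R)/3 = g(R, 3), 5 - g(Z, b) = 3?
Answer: 846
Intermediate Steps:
g(Z, b) = 2 (g(Z, b) = 5 - 1*3 = 5 - 3 = 2)
a(o, R) = -6 (a(o, R) = -3*2 = -6)
(0 - 141)*a(-6, 7 - 3) = (0 - 141)*(-6) = -141*(-6) = 846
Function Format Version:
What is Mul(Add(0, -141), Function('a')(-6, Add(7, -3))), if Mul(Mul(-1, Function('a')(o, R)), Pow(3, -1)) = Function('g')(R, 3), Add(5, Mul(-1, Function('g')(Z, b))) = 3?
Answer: 846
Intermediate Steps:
Function('g')(Z, b) = 2 (Function('g')(Z, b) = Add(5, Mul(-1, 3)) = Add(5, -3) = 2)
Function('a')(o, R) = -6 (Function('a')(o, R) = Mul(-3, 2) = -6)
Mul(Add(0, -141), Function('a')(-6, Add(7, -3))) = Mul(Add(0, -141), -6) = Mul(-141, -6) = 846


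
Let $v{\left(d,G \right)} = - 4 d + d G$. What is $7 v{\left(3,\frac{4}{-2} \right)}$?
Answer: $-126$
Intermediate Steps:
$v{\left(d,G \right)} = - 4 d + G d$
$7 v{\left(3,\frac{4}{-2} \right)} = 7 \cdot 3 \left(-4 + \frac{4}{-2}\right) = 7 \cdot 3 \left(-4 + 4 \left(- \frac{1}{2}\right)\right) = 7 \cdot 3 \left(-4 - 2\right) = 7 \cdot 3 \left(-6\right) = 7 \left(-18\right) = -126$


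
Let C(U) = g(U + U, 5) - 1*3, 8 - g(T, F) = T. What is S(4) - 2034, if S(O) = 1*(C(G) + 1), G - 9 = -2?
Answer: -2042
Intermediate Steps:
G = 7 (G = 9 - 2 = 7)
g(T, F) = 8 - T
C(U) = 5 - 2*U (C(U) = (8 - (U + U)) - 1*3 = (8 - 2*U) - 3 = 5 - 2*U)
S(O) = -8 (S(O) = 1*((5 - 2*7) + 1) = 1*((5 - 14) + 1) = 1*(-9 + 1) = 1*(-8) = -8)
S(4) - 2034 = -8 - 2034 = -2042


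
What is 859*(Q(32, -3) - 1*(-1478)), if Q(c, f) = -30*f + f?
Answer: 1344335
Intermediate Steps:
Q(c, f) = -29*f
859*(Q(32, -3) - 1*(-1478)) = 859*(-29*(-3) - 1*(-1478)) = 859*(87 + 1478) = 859*1565 = 1344335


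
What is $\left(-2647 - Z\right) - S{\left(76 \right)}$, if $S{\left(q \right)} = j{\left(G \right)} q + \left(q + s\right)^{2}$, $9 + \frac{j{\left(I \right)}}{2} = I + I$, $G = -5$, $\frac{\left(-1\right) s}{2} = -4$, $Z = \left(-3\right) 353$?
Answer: $-5756$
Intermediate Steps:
$Z = -1059$
$s = 8$ ($s = \left(-2\right) \left(-4\right) = 8$)
$j{\left(I \right)} = -18 + 4 I$ ($j{\left(I \right)} = -18 + 2 \left(I + I\right) = -18 + 2 \cdot 2 I = -18 + 4 I$)
$S{\left(q \right)} = \left(8 + q\right)^{2} - 38 q$ ($S{\left(q \right)} = \left(-18 + 4 \left(-5\right)\right) q + \left(q + 8\right)^{2} = \left(-18 - 20\right) q + \left(8 + q\right)^{2} = - 38 q + \left(8 + q\right)^{2} = \left(8 + q\right)^{2} - 38 q$)
$\left(-2647 - Z\right) - S{\left(76 \right)} = \left(-2647 - -1059\right) - \left(\left(8 + 76\right)^{2} - 2888\right) = \left(-2647 + 1059\right) - \left(84^{2} - 2888\right) = -1588 - \left(7056 - 2888\right) = -1588 - 4168 = -5756$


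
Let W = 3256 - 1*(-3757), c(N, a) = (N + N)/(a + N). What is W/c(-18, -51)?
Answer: 161299/12 ≈ 13442.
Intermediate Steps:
c(N, a) = 2*N/(N + a) (c(N, a) = (2*N)/(N + a) = 2*N/(N + a))
W = 7013 (W = 3256 + 3757 = 7013)
W/c(-18, -51) = 7013/((2*(-18)/(-18 - 51))) = 7013/((2*(-18)/(-69))) = 7013/((2*(-18)*(-1/69))) = 7013/(12/23) = 7013*(23/12) = 161299/12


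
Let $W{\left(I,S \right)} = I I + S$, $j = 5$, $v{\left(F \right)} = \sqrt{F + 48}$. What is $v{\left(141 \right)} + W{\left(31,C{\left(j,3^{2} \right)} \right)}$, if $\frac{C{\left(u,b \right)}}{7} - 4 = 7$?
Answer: $1038 + 3 \sqrt{21} \approx 1051.7$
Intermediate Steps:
$v{\left(F \right)} = \sqrt{48 + F}$
$C{\left(u,b \right)} = 77$ ($C{\left(u,b \right)} = 28 + 7 \cdot 7 = 28 + 49 = 77$)
$W{\left(I,S \right)} = S + I^{2}$ ($W{\left(I,S \right)} = I^{2} + S = S + I^{2}$)
$v{\left(141 \right)} + W{\left(31,C{\left(j,3^{2} \right)} \right)} = \sqrt{48 + 141} + \left(77 + 31^{2}\right) = \sqrt{189} + \left(77 + 961\right) = 3 \sqrt{21} + 1038 = 1038 + 3 \sqrt{21}$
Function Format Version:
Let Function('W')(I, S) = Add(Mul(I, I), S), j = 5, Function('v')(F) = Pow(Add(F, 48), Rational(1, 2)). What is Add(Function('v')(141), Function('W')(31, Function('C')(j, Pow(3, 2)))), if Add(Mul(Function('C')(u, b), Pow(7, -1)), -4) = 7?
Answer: Add(1038, Mul(3, Pow(21, Rational(1, 2)))) ≈ 1051.7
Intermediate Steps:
Function('v')(F) = Pow(Add(48, F), Rational(1, 2))
Function('C')(u, b) = 77 (Function('C')(u, b) = Add(28, Mul(7, 7)) = Add(28, 49) = 77)
Function('W')(I, S) = Add(S, Pow(I, 2)) (Function('W')(I, S) = Add(Pow(I, 2), S) = Add(S, Pow(I, 2)))
Add(Function('v')(141), Function('W')(31, Function('C')(j, Pow(3, 2)))) = Add(Pow(Add(48, 141), Rational(1, 2)), Add(77, Pow(31, 2))) = Add(Pow(189, Rational(1, 2)), Add(77, 961)) = Add(Mul(3, Pow(21, Rational(1, 2))), 1038) = Add(1038, Mul(3, Pow(21, Rational(1, 2))))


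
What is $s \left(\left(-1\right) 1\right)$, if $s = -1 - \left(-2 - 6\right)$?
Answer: $-7$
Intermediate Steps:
$s = 7$ ($s = -1 - \left(-2 - 6\right) = -1 - -8 = -1 + 8 = 7$)
$s \left(\left(-1\right) 1\right) = 7 \left(\left(-1\right) 1\right) = 7 \left(-1\right) = -7$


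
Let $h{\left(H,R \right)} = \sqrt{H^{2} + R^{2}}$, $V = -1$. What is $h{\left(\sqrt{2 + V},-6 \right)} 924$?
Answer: $924 \sqrt{37} \approx 5620.5$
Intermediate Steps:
$h{\left(\sqrt{2 + V},-6 \right)} 924 = \sqrt{\left(\sqrt{2 - 1}\right)^{2} + \left(-6\right)^{2}} \cdot 924 = \sqrt{\left(\sqrt{1}\right)^{2} + 36} \cdot 924 = \sqrt{1^{2} + 36} \cdot 924 = \sqrt{1 + 36} \cdot 924 = \sqrt{37} \cdot 924 = 924 \sqrt{37}$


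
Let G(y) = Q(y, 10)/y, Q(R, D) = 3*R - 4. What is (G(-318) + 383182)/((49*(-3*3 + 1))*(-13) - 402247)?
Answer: -60926417/63147009 ≈ -0.96483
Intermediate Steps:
Q(R, D) = -4 + 3*R
G(y) = (-4 + 3*y)/y
(G(-318) + 383182)/((49*(-3*3 + 1))*(-13) - 402247) = ((3 - 4/(-318)) + 383182)/((49*(-3*3 + 1))*(-13) - 402247) = ((3 - 4*(-1/318)) + 383182)/((49*(-9 + 1))*(-13) - 402247) = ((3 + 2/159) + 383182)/((49*(-8))*(-13) - 402247) = (479/159 + 383182)/(-392*(-13) - 402247) = 60926417/(159*(5096 - 402247)) = (60926417/159)/(-397151) = (60926417/159)*(-1/397151) = -60926417/63147009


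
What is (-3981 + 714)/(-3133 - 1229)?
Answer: 1089/1454 ≈ 0.74897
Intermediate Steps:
(-3981 + 714)/(-3133 - 1229) = -3267/(-4362) = -3267*(-1/4362) = 1089/1454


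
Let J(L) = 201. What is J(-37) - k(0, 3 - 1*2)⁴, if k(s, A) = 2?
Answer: 185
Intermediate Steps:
J(-37) - k(0, 3 - 1*2)⁴ = 201 - 1*2⁴ = 201 - 1*16 = 201 - 16 = 185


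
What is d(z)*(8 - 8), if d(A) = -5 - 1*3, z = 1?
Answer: 0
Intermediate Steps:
d(A) = -8 (d(A) = -5 - 3 = -8)
d(z)*(8 - 8) = -8*(8 - 8) = -8*0 = 0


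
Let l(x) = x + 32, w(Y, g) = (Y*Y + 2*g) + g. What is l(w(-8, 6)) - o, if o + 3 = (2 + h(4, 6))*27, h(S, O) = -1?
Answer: 90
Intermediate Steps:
w(Y, g) = Y² + 3*g (w(Y, g) = (Y² + 2*g) + g = Y² + 3*g)
l(x) = 32 + x
o = 24 (o = -3 + (2 - 1)*27 = -3 + 1*27 = -3 + 27 = 24)
l(w(-8, 6)) - o = (32 + ((-8)² + 3*6)) - 1*24 = (32 + (64 + 18)) - 24 = (32 + 82) - 24 = 114 - 24 = 90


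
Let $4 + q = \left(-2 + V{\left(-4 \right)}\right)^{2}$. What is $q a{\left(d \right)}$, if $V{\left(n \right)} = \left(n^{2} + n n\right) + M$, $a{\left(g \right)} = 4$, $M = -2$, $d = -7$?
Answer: $3120$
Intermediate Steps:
$V{\left(n \right)} = -2 + 2 n^{2}$ ($V{\left(n \right)} = \left(n^{2} + n n\right) - 2 = \left(n^{2} + n^{2}\right) - 2 = 2 n^{2} - 2 = -2 + 2 n^{2}$)
$q = 780$ ($q = -4 + \left(-2 - \left(2 - 2 \left(-4\right)^{2}\right)\right)^{2} = -4 + \left(-2 + \left(-2 + 2 \cdot 16\right)\right)^{2} = -4 + \left(-2 + \left(-2 + 32\right)\right)^{2} = -4 + \left(-2 + 30\right)^{2} = -4 + 28^{2} = -4 + 784 = 780$)
$q a{\left(d \right)} = 780 \cdot 4 = 3120$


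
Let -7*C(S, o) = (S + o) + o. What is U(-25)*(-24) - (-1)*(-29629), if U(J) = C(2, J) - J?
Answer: -212755/7 ≈ -30394.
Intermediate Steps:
C(S, o) = -2*o/7 - S/7 (C(S, o) = -((S + o) + o)/7 = -(S + 2*o)/7 = -2*o/7 - S/7)
U(J) = -2/7 - 9*J/7 (U(J) = (-2*J/7 - 1/7*2) - J = (-2*J/7 - 2/7) - J = (-2/7 - 2*J/7) - J = -2/7 - 9*J/7)
U(-25)*(-24) - (-1)*(-29629) = (-2/7 - 9/7*(-25))*(-24) - (-1)*(-29629) = (-2/7 + 225/7)*(-24) - 1*29629 = (223/7)*(-24) - 29629 = -5352/7 - 29629 = -212755/7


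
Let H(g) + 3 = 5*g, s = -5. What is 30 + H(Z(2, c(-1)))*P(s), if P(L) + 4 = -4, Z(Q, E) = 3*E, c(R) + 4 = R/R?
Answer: 414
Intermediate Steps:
c(R) = -3 (c(R) = -4 + R/R = -4 + 1 = -3)
P(L) = -8 (P(L) = -4 - 4 = -8)
H(g) = -3 + 5*g
30 + H(Z(2, c(-1)))*P(s) = 30 + (-3 + 5*(3*(-3)))*(-8) = 30 + (-3 + 5*(-9))*(-8) = 30 + (-3 - 45)*(-8) = 30 - 48*(-8) = 30 + 384 = 414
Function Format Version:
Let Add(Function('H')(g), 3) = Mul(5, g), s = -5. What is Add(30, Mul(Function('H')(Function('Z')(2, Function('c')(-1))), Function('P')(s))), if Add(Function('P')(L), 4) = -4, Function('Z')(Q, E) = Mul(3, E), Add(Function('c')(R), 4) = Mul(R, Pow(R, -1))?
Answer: 414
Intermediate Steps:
Function('c')(R) = -3 (Function('c')(R) = Add(-4, Mul(R, Pow(R, -1))) = Add(-4, 1) = -3)
Function('P')(L) = -8 (Function('P')(L) = Add(-4, -4) = -8)
Function('H')(g) = Add(-3, Mul(5, g))
Add(30, Mul(Function('H')(Function('Z')(2, Function('c')(-1))), Function('P')(s))) = Add(30, Mul(Add(-3, Mul(5, Mul(3, -3))), -8)) = Add(30, Mul(Add(-3, Mul(5, -9)), -8)) = Add(30, Mul(Add(-3, -45), -8)) = Add(30, Mul(-48, -8)) = Add(30, 384) = 414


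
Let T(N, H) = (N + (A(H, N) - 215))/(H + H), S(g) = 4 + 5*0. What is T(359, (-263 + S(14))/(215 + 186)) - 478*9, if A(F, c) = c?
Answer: -2430139/518 ≈ -4691.4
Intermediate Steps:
S(g) = 4 (S(g) = 4 + 0 = 4)
T(N, H) = (-215 + 2*N)/(2*H) (T(N, H) = (N + (N - 215))/(H + H) = (N + (-215 + N))/((2*H)) = (-215 + 2*N)*(1/(2*H)) = (-215 + 2*N)/(2*H))
T(359, (-263 + S(14))/(215 + 186)) - 478*9 = (-215/2 + 359)/(((-263 + 4)/(215 + 186))) - 478*9 = (503/2)/(-259/401) - 4302 = -401/259*503/2 - 4302 = -201703/518 - 4302 = -2430139/518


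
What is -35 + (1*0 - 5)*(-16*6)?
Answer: 445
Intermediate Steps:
-35 + (1*0 - 5)*(-16*6) = -35 + (0 - 5)*(-96) = -35 - 5*(-96) = -35 + 480 = 445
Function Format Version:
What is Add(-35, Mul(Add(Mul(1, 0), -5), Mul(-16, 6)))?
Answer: 445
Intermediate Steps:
Add(-35, Mul(Add(Mul(1, 0), -5), Mul(-16, 6))) = Add(-35, Mul(Add(0, -5), -96)) = Add(-35, Mul(-5, -96)) = Add(-35, 480) = 445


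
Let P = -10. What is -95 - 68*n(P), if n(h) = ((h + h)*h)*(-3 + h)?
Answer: 176705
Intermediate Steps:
n(h) = 2*h²*(-3 + h) (n(h) = ((2*h)*h)*(-3 + h) = (2*h²)*(-3 + h) = 2*h²*(-3 + h))
-95 - 68*n(P) = -95 - 136*(-10)²*(-3 - 10) = -95 - 136*100*(-13) = -95 - 68*(-2600) = -95 + 176800 = 176705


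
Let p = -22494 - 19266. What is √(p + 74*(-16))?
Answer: 8*I*√671 ≈ 207.23*I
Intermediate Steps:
p = -41760
√(p + 74*(-16)) = √(-41760 + 74*(-16)) = √(-41760 - 1184) = √(-42944) = 8*I*√671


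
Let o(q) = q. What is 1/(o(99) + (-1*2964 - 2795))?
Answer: -1/5660 ≈ -0.00017668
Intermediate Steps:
1/(o(99) + (-1*2964 - 2795)) = 1/(99 + (-1*2964 - 2795)) = 1/(99 + (-2964 - 2795)) = 1/(99 - 5759) = 1/(-5660) = -1/5660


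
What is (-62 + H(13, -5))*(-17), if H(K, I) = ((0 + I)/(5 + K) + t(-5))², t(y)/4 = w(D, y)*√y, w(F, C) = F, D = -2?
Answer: 2103631/324 - 680*I*√5/9 ≈ 6492.7 - 168.95*I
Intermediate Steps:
t(y) = -8*√y (t(y) = 4*(-2*√y) = -8*√y)
H(K, I) = (I/(5 + K) - 8*I*√5)² (H(K, I) = ((0 + I)/(5 + K) - 8*I*√5)² = (I/(5 + K) - 8*I*√5)²)
(-62 + H(13, -5))*(-17) = (-62 + (-5 - 40*I*√5 - 8*I*13*√5)²/(5 + 13)²)*(-17) = (-62 + (-5 - 40*I*√5 - 104*I*√5)²/18²)*(-17) = (-62 + (-5 - 144*I*√5)²/324)*(-17) = 1054 - 17*(-5 - 144*I*√5)²/324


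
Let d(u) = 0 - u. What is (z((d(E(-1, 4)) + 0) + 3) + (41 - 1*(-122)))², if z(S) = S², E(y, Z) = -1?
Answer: 32041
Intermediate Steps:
d(u) = -u
(z((d(E(-1, 4)) + 0) + 3) + (41 - 1*(-122)))² = (((-1*(-1) + 0) + 3)² + (41 - 1*(-122)))² = (((1 + 0) + 3)² + (41 + 122))² = ((1 + 3)² + 163)² = (4² + 163)² = (16 + 163)² = 179² = 32041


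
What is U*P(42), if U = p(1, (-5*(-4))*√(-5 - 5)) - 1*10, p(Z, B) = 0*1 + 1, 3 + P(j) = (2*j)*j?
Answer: -31725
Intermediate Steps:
P(j) = -3 + 2*j² (P(j) = -3 + (2*j)*j = -3 + 2*j²)
p(Z, B) = 1 (p(Z, B) = 0 + 1 = 1)
U = -9 (U = 1 - 1*10 = 1 - 10 = -9)
U*P(42) = -9*(-3 + 2*42²) = -9*(-3 + 2*1764) = -9*(-3 + 3528) = -9*3525 = -31725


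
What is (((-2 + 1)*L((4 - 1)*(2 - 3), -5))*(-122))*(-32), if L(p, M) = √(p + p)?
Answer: -3904*I*√6 ≈ -9562.8*I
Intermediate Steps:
L(p, M) = √2*√p (L(p, M) = √(2*p) = √2*√p)
(((-2 + 1)*L((4 - 1)*(2 - 3), -5))*(-122))*(-32) = (((-2 + 1)*(√2*√((4 - 1)*(2 - 3))))*(-122))*(-32) = (-√2*√(3*(-1))*(-122))*(-32) = (-√2*√(-3)*(-122))*(-32) = (-√2*I*√3*(-122))*(-32) = (-I*√6*(-122))*(-32) = (122*I*√6)*(-32) = -3904*I*√6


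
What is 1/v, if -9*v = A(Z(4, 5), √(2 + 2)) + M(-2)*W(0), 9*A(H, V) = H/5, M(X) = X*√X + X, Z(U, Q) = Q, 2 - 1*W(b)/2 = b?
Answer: 5751/15409 - 5832*I*√2/15409 ≈ 0.37322 - 0.53525*I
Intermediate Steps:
W(b) = 4 - 2*b
M(X) = X + X^(3/2) (M(X) = X^(3/2) + X = X + X^(3/2))
A(H, V) = H/45 (A(H, V) = (H/5)/9 = H/45)
v = 71/81 + 8*I*√2/9 (v = -((1/45)*5 + (-2 + (-2)^(3/2))*(4 - 2*0))/9 = -(⅑ + (-2 - 2*I*√2)*(4 + 0))/9 = -(⅑ + (-2 - 2*I*√2)*4)/9 = -(⅑ + (-8 - 8*I*√2))/9 = -(-71/9 - 8*I*√2)/9 = 71/81 + 8*I*√2/9 ≈ 0.87654 + 1.2571*I)
1/v = 1/(71/81 + 8*I*√2/9)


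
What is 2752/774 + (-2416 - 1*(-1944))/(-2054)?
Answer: 34988/9243 ≈ 3.7854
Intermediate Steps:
2752/774 + (-2416 - 1*(-1944))/(-2054) = 2752*(1/774) + (-2416 + 1944)*(-1/2054) = 32/9 - 472*(-1/2054) = 32/9 + 236/1027 = 34988/9243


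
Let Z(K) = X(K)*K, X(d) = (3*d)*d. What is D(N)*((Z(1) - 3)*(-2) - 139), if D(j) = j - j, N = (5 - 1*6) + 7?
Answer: 0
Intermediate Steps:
X(d) = 3*d²
Z(K) = 3*K³ (Z(K) = (3*K²)*K = 3*K³)
N = 6 (N = (5 - 6) + 7 = -1 + 7 = 6)
D(j) = 0
D(N)*((Z(1) - 3)*(-2) - 139) = 0*((3*1³ - 3)*(-2) - 139) = 0*((3*1 - 3)*(-2) - 139) = 0*((3 - 3)*(-2) - 139) = 0*(0*(-2) - 139) = 0*(0 - 139) = 0*(-139) = 0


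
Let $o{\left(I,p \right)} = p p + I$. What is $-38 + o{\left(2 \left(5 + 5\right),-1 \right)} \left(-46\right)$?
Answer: $-1004$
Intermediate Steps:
$o{\left(I,p \right)} = I + p^{2}$ ($o{\left(I,p \right)} = p^{2} + I = I + p^{2}$)
$-38 + o{\left(2 \left(5 + 5\right),-1 \right)} \left(-46\right) = -38 + \left(2 \left(5 + 5\right) + \left(-1\right)^{2}\right) \left(-46\right) = -38 + \left(2 \cdot 10 + 1\right) \left(-46\right) = -38 + \left(20 + 1\right) \left(-46\right) = -38 + 21 \left(-46\right) = -38 - 966 = -1004$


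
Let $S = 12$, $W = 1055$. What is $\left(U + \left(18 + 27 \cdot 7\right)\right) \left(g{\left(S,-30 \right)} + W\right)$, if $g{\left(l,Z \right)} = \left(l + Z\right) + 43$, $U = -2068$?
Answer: $-2009880$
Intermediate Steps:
$g{\left(l,Z \right)} = 43 + Z + l$ ($g{\left(l,Z \right)} = \left(Z + l\right) + 43 = 43 + Z + l$)
$\left(U + \left(18 + 27 \cdot 7\right)\right) \left(g{\left(S,-30 \right)} + W\right) = \left(-2068 + \left(18 + 27 \cdot 7\right)\right) \left(\left(43 - 30 + 12\right) + 1055\right) = \left(-2068 + \left(18 + 189\right)\right) \left(25 + 1055\right) = \left(-2068 + 207\right) 1080 = \left(-1861\right) 1080 = -2009880$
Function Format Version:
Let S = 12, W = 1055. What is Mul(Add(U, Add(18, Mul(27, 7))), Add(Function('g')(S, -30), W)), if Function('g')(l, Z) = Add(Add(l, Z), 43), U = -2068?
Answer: -2009880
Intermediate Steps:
Function('g')(l, Z) = Add(43, Z, l) (Function('g')(l, Z) = Add(Add(Z, l), 43) = Add(43, Z, l))
Mul(Add(U, Add(18, Mul(27, 7))), Add(Function('g')(S, -30), W)) = Mul(Add(-2068, Add(18, Mul(27, 7))), Add(Add(43, -30, 12), 1055)) = Mul(Add(-2068, Add(18, 189)), Add(25, 1055)) = Mul(Add(-2068, 207), 1080) = Mul(-1861, 1080) = -2009880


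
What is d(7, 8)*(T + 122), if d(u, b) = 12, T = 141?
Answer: 3156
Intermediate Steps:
d(7, 8)*(T + 122) = 12*(141 + 122) = 12*263 = 3156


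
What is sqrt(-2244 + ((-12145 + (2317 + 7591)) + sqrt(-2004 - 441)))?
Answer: sqrt(-4481 + I*sqrt(2445)) ≈ 0.3693 + 66.941*I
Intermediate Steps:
sqrt(-2244 + ((-12145 + (2317 + 7591)) + sqrt(-2004 - 441))) = sqrt(-2244 + ((-12145 + 9908) + sqrt(-2445))) = sqrt(-2244 + (-2237 + I*sqrt(2445))) = sqrt(-4481 + I*sqrt(2445))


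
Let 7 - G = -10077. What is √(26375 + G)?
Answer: 3*√4051 ≈ 190.94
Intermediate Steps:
G = 10084 (G = 7 - 1*(-10077) = 7 + 10077 = 10084)
√(26375 + G) = √(26375 + 10084) = √36459 = 3*√4051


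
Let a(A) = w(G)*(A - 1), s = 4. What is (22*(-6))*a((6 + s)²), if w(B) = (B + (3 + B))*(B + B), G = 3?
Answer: -705672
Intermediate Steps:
w(B) = 2*B*(3 + 2*B) (w(B) = (3 + 2*B)*(2*B) = 2*B*(3 + 2*B))
a(A) = -54 + 54*A (a(A) = (2*3*(3 + 2*3))*(A - 1) = (2*3*(3 + 6))*(-1 + A) = (2*3*9)*(-1 + A) = 54*(-1 + A) = -54 + 54*A)
(22*(-6))*a((6 + s)²) = (22*(-6))*(-54 + 54*(6 + 4)²) = -132*(-54 + 54*10²) = -132*(-54 + 54*100) = -132*(-54 + 5400) = -132*5346 = -705672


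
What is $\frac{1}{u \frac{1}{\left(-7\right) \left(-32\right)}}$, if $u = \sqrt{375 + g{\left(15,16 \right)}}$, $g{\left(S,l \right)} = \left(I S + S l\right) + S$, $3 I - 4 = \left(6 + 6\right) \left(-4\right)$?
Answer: $\frac{112 \sqrt{410}}{205} \approx 11.063$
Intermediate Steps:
$I = - \frac{44}{3}$ ($I = \frac{4}{3} + \frac{\left(6 + 6\right) \left(-4\right)}{3} = \frac{4}{3} + \frac{12 \left(-4\right)}{3} = \frac{4}{3} + \frac{1}{3} \left(-48\right) = \frac{4}{3} - 16 = - \frac{44}{3} \approx -14.667$)
$g{\left(S,l \right)} = - \frac{41 S}{3} + S l$ ($g{\left(S,l \right)} = \left(- \frac{44 S}{3} + S l\right) + S = - \frac{41 S}{3} + S l$)
$u = \sqrt{410}$ ($u = \sqrt{375 + \frac{1}{3} \cdot 15 \left(-41 + 3 \cdot 16\right)} = \sqrt{375 + \frac{1}{3} \cdot 15 \left(-41 + 48\right)} = \sqrt{375 + \frac{1}{3} \cdot 15 \cdot 7} = \sqrt{375 + 35} = \sqrt{410} \approx 20.248$)
$\frac{1}{u \frac{1}{\left(-7\right) \left(-32\right)}} = \frac{1}{\sqrt{410} \frac{1}{\left(-7\right) \left(-32\right)}} = \frac{1}{\sqrt{410} \cdot \frac{1}{224}} = \frac{1}{\frac{1}{224} \sqrt{410}} = \frac{112 \sqrt{410}}{205}$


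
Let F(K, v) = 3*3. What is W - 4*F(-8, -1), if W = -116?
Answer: -152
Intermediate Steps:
F(K, v) = 9
W - 4*F(-8, -1) = -116 - 4*9 = -116 - 36 = -152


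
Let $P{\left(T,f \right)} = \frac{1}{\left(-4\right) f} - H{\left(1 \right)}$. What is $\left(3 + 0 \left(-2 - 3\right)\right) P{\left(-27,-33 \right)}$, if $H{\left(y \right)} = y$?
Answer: $- \frac{131}{44} \approx -2.9773$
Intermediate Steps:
$P{\left(T,f \right)} = -1 - \frac{1}{4 f}$ ($P{\left(T,f \right)} = \frac{1}{\left(-4\right) f} - 1 = - \frac{1}{4 f} - 1 = -1 - \frac{1}{4 f}$)
$\left(3 + 0 \left(-2 - 3\right)\right) P{\left(-27,-33 \right)} = \left(3 + 0 \left(-2 - 3\right)\right) \frac{- \frac{1}{4} - -33}{-33} = \left(3 + 0 \left(-5\right)\right) \left(- \frac{- \frac{1}{4} + 33}{33}\right) = \left(3 + 0\right) \left(\left(- \frac{1}{33}\right) \frac{131}{4}\right) = 3 \left(- \frac{131}{132}\right) = - \frac{131}{44}$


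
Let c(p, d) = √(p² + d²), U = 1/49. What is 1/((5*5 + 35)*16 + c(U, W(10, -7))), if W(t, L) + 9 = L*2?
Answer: 230496/221149147 - 49*√1270130/2211491470 ≈ 0.0010173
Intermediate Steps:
W(t, L) = -9 + 2*L (W(t, L) = -9 + L*2 = -9 + 2*L)
U = 1/49 ≈ 0.020408
c(p, d) = √(d² + p²)
1/((5*5 + 35)*16 + c(U, W(10, -7))) = 1/((5*5 + 35)*16 + √((-9 + 2*(-7))² + (1/49)²)) = 1/((25 + 35)*16 + √((-9 - 14)² + 1/2401)) = 1/(60*16 + √((-23)² + 1/2401)) = 1/(960 + √(529 + 1/2401)) = 1/(960 + √(1270130/2401)) = 1/(960 + √1270130/49)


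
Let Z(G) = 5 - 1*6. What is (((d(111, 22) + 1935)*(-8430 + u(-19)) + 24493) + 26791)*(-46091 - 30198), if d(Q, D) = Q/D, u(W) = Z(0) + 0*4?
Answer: 27366028699007/22 ≈ 1.2439e+12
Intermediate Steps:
Z(G) = -1 (Z(G) = 5 - 6 = -1)
u(W) = -1 (u(W) = -1 + 0*4 = -1 + 0 = -1)
(((d(111, 22) + 1935)*(-8430 + u(-19)) + 24493) + 26791)*(-46091 - 30198) = (((111/22 + 1935)*(-8430 - 1) + 24493) + 26791)*(-46091 - 30198) = (((111*(1/22) + 1935)*(-8431) + 24493) + 26791)*(-76289) = (((111/22 + 1935)*(-8431) + 24493) + 26791)*(-76289) = (((42681/22)*(-8431) + 24493) + 26791)*(-76289) = ((-359843511/22 + 24493) + 26791)*(-76289) = (-359304665/22 + 26791)*(-76289) = -358715263/22*(-76289) = 27366028699007/22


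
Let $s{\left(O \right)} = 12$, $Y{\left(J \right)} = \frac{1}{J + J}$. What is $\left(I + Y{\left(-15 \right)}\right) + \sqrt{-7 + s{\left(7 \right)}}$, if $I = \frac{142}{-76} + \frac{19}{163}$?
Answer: $- \frac{82931}{46455} + \sqrt{5} \approx 0.45088$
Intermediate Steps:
$Y{\left(J \right)} = \frac{1}{2 J}$
$I = - \frac{10851}{6194}$ ($I = 142 \left(- \frac{1}{76}\right) + 19 \cdot \frac{1}{163} = - \frac{71}{38} + \frac{19}{163} = - \frac{10851}{6194} \approx -1.7519$)
$\left(I + Y{\left(-15 \right)}\right) + \sqrt{-7 + s{\left(7 \right)}} = \left(- \frac{10851}{6194} + \frac{1}{2 \left(-15\right)}\right) + \sqrt{-7 + 12} = \left(- \frac{10851}{6194} + \frac{1}{2} \left(- \frac{1}{15}\right)\right) + \sqrt{5} = \left(- \frac{10851}{6194} - \frac{1}{30}\right) + \sqrt{5} = - \frac{82931}{46455} + \sqrt{5}$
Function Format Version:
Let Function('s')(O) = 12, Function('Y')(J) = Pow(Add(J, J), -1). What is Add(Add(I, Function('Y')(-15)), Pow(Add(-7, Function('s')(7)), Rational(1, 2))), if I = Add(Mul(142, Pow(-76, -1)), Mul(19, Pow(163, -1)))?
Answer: Add(Rational(-82931, 46455), Pow(5, Rational(1, 2))) ≈ 0.45088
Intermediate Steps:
Function('Y')(J) = Mul(Rational(1, 2), Pow(J, -1)) (Function('Y')(J) = Pow(Mul(2, J), -1) = Mul(Rational(1, 2), Pow(J, -1)))
I = Rational(-10851, 6194) (I = Add(Mul(142, Rational(-1, 76)), Mul(19, Rational(1, 163))) = Add(Rational(-71, 38), Rational(19, 163)) = Rational(-10851, 6194) ≈ -1.7519)
Add(Add(I, Function('Y')(-15)), Pow(Add(-7, Function('s')(7)), Rational(1, 2))) = Add(Add(Rational(-10851, 6194), Mul(Rational(1, 2), Pow(-15, -1))), Pow(Add(-7, 12), Rational(1, 2))) = Add(Add(Rational(-10851, 6194), Mul(Rational(1, 2), Rational(-1, 15))), Pow(5, Rational(1, 2))) = Add(Add(Rational(-10851, 6194), Rational(-1, 30)), Pow(5, Rational(1, 2))) = Add(Rational(-82931, 46455), Pow(5, Rational(1, 2)))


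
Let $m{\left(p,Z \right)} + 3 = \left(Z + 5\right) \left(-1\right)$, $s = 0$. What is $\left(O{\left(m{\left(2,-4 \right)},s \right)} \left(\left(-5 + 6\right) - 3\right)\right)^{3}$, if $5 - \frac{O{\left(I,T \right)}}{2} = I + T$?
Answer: $-46656$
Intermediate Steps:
$m{\left(p,Z \right)} = -8 - Z$ ($m{\left(p,Z \right)} = -3 + \left(Z + 5\right) \left(-1\right) = -3 + \left(5 + Z\right) \left(-1\right) = -3 - \left(5 + Z\right) = -8 - Z$)
$O{\left(I,T \right)} = 10 - 2 I - 2 T$ ($O{\left(I,T \right)} = 10 - 2 \left(I + T\right) = 10 - \left(2 I + 2 T\right) = 10 - 2 I - 2 T$)
$\left(O{\left(m{\left(2,-4 \right)},s \right)} \left(\left(-5 + 6\right) - 3\right)\right)^{3} = \left(\left(10 - 2 \left(-8 - -4\right) - 0\right) \left(\left(-5 + 6\right) - 3\right)\right)^{3} = \left(\left(10 - 2 \left(-8 + 4\right) + 0\right) \left(1 - 3\right)\right)^{3} = \left(\left(10 - -8 + 0\right) \left(-2\right)\right)^{3} = \left(\left(10 + 8 + 0\right) \left(-2\right)\right)^{3} = \left(18 \left(-2\right)\right)^{3} = \left(-36\right)^{3} = -46656$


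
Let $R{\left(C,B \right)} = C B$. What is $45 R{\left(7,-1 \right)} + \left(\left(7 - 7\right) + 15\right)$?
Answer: $-300$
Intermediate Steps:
$R{\left(C,B \right)} = B C$
$45 R{\left(7,-1 \right)} + \left(\left(7 - 7\right) + 15\right) = 45 \left(\left(-1\right) 7\right) + \left(\left(7 - 7\right) + 15\right) = 45 \left(-7\right) + \left(0 + 15\right) = -315 + 15 = -300$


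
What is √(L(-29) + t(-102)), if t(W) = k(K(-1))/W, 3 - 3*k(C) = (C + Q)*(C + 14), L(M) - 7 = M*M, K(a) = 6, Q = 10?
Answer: √8833370/102 ≈ 29.138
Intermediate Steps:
L(M) = 7 + M² (L(M) = 7 + M*M = 7 + M²)
k(C) = 1 - (10 + C)*(14 + C)/3 (k(C) = 1 - (C + 10)*(C + 14)/3 = 1 - (10 + C)*(14 + C)/3)
t(W) = -317/(3*W) (t(W) = (-137/3 - 8*6 - ⅓*6²)/W = (-137/3 - 48 - ⅓*36)/W = (-137/3 - 48 - 12)/W = -317/(3*W))
√(L(-29) + t(-102)) = √((7 + (-29)²) - 317/3/(-102)) = √((7 + 841) - 317/3*(-1/102)) = √(848 + 317/306) = √(259805/306) = √8833370/102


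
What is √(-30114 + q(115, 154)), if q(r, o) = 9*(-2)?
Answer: 18*I*√93 ≈ 173.59*I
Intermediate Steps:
q(r, o) = -18
√(-30114 + q(115, 154)) = √(-30114 - 18) = √(-30132) = 18*I*√93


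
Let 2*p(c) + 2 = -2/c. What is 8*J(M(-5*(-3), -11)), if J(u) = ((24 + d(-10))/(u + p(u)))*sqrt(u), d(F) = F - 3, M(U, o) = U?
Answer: 120*sqrt(15)/19 ≈ 24.461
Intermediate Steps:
p(c) = -1 - 1/c (p(c) = -1 + (-2/c)/2 = -1 - 1/c)
d(F) = -3 + F
J(u) = 11*sqrt(u)/(u + (-1 - u)/u) (J(u) = ((24 + (-3 - 10))/(u + (-1 - u)/u))*sqrt(u) = ((24 - 13)/(u + (-1 - u)/u))*sqrt(u) = (11/(u + (-1 - u)/u))*sqrt(u) = 11*sqrt(u)/(u + (-1 - u)/u))
8*J(M(-5*(-3), -11)) = 8*(11*(-5*(-3))**(3/2)/(-1 + (-5*(-3))**2 - (-5)*(-3))) = 8*(11*15**(3/2)/(-1 + 15**2 - 1*15)) = 8*(11*(15*sqrt(15))/(-1 + 225 - 15)) = 8*(11*(15*sqrt(15))/209) = 8*(11*(15*sqrt(15))*(1/209)) = 8*(15*sqrt(15)/19) = 120*sqrt(15)/19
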